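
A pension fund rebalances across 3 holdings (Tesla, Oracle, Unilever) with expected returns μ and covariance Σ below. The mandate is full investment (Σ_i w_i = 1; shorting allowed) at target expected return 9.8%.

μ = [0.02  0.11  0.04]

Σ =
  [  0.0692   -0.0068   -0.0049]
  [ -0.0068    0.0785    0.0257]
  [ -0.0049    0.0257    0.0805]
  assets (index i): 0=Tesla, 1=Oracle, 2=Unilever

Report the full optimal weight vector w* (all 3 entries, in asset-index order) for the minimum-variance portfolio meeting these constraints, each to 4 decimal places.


g=Σ⁻¹μ = [0.4332  1.4154  0.0714]
h=Σ⁻¹𝟙 = [16.2245  10.8925  9.9325]
a=μᵀg=0.167215  b=𝟙ᵀg=1.919966  c=𝟙ᵀh=37.049513  D=ac−b²=2.508978
λ₁=(c·0.098−b)/D = (37.049513·0.098−1.919966)/2.508978 = 0.681906
λ₂=(a−b·0.098)/D = (0.167215−1.919966·0.098)/2.508978 = -0.008347
w* = 0.681906·g + -0.008347·h:
  w_0 = 0.681906·0.4332 + -0.008347·16.2245 = 0.1600  (Tesla)
  w_1 = 0.681906·1.4154 + -0.008347·10.8925 = 0.8743  (Oracle)
  w_2 = 0.681906·0.0714 + -0.008347·9.9325 = -0.0342  (Unilever)
Σw_i=1.0000  μᵀw=0.0980
σ²=wᵀΣw=λ₁·μ_p+λ₂ = 0.681906·0.098 + -0.008347 = 0.058480 ≈ 0.0585

0.1600  0.8743  -0.0342


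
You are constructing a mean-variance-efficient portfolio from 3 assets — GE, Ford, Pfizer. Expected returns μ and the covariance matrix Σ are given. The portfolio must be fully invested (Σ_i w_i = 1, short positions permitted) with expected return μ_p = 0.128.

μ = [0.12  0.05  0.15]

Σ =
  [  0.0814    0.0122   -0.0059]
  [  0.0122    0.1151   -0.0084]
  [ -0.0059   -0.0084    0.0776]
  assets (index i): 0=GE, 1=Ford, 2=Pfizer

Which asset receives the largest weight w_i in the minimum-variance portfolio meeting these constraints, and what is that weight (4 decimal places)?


x=Σ⁻¹μ = [1.5630  0.4218  2.0975]
y=Σ⁻¹𝟙 = [12.0809  8.4821  14.7233]
a=μᵀx=0.523275  b=𝟙ᵀx=4.082306  c=𝟙ᵀy=35.286282  D=ac−b²=1.799197
λ₁=(c·0.128−b)/D = (35.286282·0.128−4.082306)/1.799197 = 0.241407
λ₂=(a−b·0.128)/D = (0.523275−4.082306·0.128)/1.799197 = 0.000411
w* = 0.241407·x + 0.000411·y:
  w_0 = 0.241407·1.5630 + 0.000411·12.0809 = 0.3823  (GE)
  w_1 = 0.241407·0.4218 + 0.000411·8.4821 = 0.1053  (Ford)
  w_2 = 0.241407·2.0975 + 0.000411·14.7233 = 0.5124  (Pfizer)
Σw_i=1.0000  μᵀw=0.1280
σ²=wᵀΣw=λ₁·μ_p+λ₂ = 0.241407·0.128 + 0.000411 = 0.031311 ≈ 0.0313

Pfizer (0.5124)


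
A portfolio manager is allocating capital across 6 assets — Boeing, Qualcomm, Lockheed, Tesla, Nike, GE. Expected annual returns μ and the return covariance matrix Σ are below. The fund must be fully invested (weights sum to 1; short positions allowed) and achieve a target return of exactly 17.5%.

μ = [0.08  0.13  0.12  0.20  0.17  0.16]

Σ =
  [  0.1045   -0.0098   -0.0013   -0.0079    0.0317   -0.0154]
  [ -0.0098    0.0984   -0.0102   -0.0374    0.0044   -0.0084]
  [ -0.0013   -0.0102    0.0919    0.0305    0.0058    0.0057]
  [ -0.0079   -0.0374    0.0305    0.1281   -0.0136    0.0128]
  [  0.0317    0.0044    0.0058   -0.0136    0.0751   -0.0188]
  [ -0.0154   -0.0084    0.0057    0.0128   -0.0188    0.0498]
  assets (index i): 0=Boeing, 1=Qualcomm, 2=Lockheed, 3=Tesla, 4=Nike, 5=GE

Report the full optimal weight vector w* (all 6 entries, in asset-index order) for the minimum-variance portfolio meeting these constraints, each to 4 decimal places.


-0.0613  0.1615  -0.0526  0.2307  0.3606  0.3612

x=Σ⁻¹μ = [0.8487  2.5023  0.3988  2.1418  3.2494  4.5279]
y=Σ⁻¹𝟙 = [11.5612  17.9433  6.5535  10.9966  16.1830  29.2147]
a=μᵀx=2.146249  b=𝟙ᵀx=13.668732  c=𝟙ᵀy=92.452316  D=ac−b²=11.591493
λ₁=(c·0.175−b)/D = (92.452316·0.175−13.668732)/11.591493 = 0.216575
λ₂=(a−b·0.175)/D = (2.146249−13.668732·0.175)/11.591493 = -0.021203
w* = 0.216575·x + -0.021203·y:
  w_0 = 0.216575·0.8487 + -0.021203·11.5612 = -0.0613  (Boeing)
  w_1 = 0.216575·2.5023 + -0.021203·17.9433 = 0.1615  (Qualcomm)
  w_2 = 0.216575·0.3988 + -0.021203·6.5535 = -0.0526  (Lockheed)
  w_3 = 0.216575·2.1418 + -0.021203·10.9966 = 0.2307  (Tesla)
  w_4 = 0.216575·3.2494 + -0.021203·16.1830 = 0.3606  (Nike)
  w_5 = 0.216575·4.5279 + -0.021203·29.2147 = 0.3612  (GE)
Σw_i=1.0000  μᵀw=0.1750
σ²=wᵀΣw=λ₁·μ_p+λ₂ = 0.216575·0.175 + -0.021203 = 0.016697 ≈ 0.0167


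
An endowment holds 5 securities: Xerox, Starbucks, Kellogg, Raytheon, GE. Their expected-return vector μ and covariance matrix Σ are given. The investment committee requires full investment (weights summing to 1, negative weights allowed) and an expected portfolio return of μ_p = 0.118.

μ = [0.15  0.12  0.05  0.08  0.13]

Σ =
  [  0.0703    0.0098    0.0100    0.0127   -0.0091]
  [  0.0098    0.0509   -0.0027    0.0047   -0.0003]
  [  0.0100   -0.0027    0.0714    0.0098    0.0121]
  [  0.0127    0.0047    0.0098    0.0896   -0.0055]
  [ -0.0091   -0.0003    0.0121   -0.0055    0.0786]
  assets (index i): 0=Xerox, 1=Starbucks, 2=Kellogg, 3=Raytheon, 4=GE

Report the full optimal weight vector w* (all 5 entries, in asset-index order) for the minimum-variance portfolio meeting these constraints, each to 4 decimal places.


0.2348  0.2943  0.0963  0.1210  0.2536

u=Σ⁻¹μ = [1.9893  1.9333  0.0842  0.6182  1.9219]
v=Σ⁻¹𝟙 = [10.5644  17.4263  9.8014  8.4811  13.0969]
a=μᵀu=0.833912  b=𝟙ᵀu=6.546975  c=𝟙ᵀv=59.370127  D=ac−b²=6.646595
λ₁=(c·0.118−b)/D = (59.370127·0.118−6.546975)/6.646595 = 0.069013
λ₂=(a−b·0.118)/D = (0.833912−6.546975·0.118)/6.646595 = 0.009233
w* = 0.069013·u + 0.009233·v:
  w_0 = 0.069013·1.9893 + 0.009233·10.5644 = 0.2348  (Xerox)
  w_1 = 0.069013·1.9333 + 0.009233·17.4263 = 0.2943  (Starbucks)
  w_2 = 0.069013·0.0842 + 0.009233·9.8014 = 0.0963  (Kellogg)
  w_3 = 0.069013·0.6182 + 0.009233·8.4811 = 0.1210  (Raytheon)
  w_4 = 0.069013·1.9219 + 0.009233·13.0969 = 0.2536  (GE)
Σw_i=1.0000  μᵀw=0.1180
σ²=wᵀΣw=λ₁·μ_p+λ₂ = 0.069013·0.118 + 0.009233 = 0.017377 ≈ 0.0174


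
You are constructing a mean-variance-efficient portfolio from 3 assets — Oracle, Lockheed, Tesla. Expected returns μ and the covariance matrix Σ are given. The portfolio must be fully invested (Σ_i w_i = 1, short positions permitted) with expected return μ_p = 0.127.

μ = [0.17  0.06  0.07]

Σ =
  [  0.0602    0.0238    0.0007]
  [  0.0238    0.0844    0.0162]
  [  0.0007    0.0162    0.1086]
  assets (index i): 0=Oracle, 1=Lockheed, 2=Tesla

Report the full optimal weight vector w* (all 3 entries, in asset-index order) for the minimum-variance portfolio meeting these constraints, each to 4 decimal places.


0.5850  0.1500  0.2650

u=Σ⁻¹μ = [2.9097  -0.2365  0.6611]
v=Σ⁻¹𝟙 = [14.0147  6.3274  8.1739]
a=μᵀu=0.526741  b=𝟙ᵀu=3.334320  c=𝟙ᵀv=28.516022  D=ac−b²=3.902876
λ₁=(c·0.127−b)/D = (28.516022·0.127−3.334320)/3.902876 = 0.073591
λ₂=(a−b·0.127)/D = (0.526741−3.334320·0.127)/3.902876 = 0.026463
w* = 0.073591·u + 0.026463·v:
  w_0 = 0.073591·2.9097 + 0.026463·14.0147 = 0.5850  (Oracle)
  w_1 = 0.073591·-0.2365 + 0.026463·6.3274 = 0.1500  (Lockheed)
  w_2 = 0.073591·0.6611 + 0.026463·8.1739 = 0.2650  (Tesla)
Σw_i=1.0000  μᵀw=0.1270
σ²=wᵀΣw=λ₁·μ_p+λ₂ = 0.073591·0.127 + 0.026463 = 0.035809 ≈ 0.0358


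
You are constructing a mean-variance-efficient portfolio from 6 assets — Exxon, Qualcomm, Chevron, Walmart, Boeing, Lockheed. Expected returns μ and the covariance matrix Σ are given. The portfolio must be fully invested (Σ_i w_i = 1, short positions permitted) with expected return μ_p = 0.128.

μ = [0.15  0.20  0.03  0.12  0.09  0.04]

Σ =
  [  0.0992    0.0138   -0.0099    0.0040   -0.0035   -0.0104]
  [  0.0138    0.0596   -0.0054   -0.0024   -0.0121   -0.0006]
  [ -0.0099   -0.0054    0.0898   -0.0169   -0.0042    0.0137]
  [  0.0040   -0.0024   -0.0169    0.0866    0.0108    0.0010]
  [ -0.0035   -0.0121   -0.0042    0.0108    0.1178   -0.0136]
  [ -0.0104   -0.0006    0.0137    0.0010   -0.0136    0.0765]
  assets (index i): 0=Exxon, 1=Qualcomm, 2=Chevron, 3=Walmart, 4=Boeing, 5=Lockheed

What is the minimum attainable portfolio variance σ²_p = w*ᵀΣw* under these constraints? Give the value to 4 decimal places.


0.0138

x=Σ⁻¹μ = [1.1779  3.4600  0.8859  1.4497  1.1379  0.7348]
y=Σ⁻¹𝟙 = [10.2579  18.7131  14.2044  12.7477  11.6672  13.9769]
a=μᵀx=1.201036  b=𝟙ᵀx=8.846292  c=𝟙ᵀy=81.567344  D=ac−b²=19.708445
λ₁=(c·0.128−b)/D = (81.567344·0.128−8.846292)/19.708445 = 0.080896
λ₂=(a−b·0.128)/D = (1.201036−8.846292·0.128)/19.708445 = 0.003486
w* = 0.080896·x + 0.003486·y:
  w_0 = 0.080896·1.1779 + 0.003486·10.2579 = 0.1311  (Exxon)
  w_1 = 0.080896·3.4600 + 0.003486·18.7131 = 0.3451  (Qualcomm)
  w_2 = 0.080896·0.8859 + 0.003486·14.2044 = 0.1212  (Chevron)
  w_3 = 0.080896·1.4497 + 0.003486·12.7477 = 0.1617  (Walmart)
  w_4 = 0.080896·1.1379 + 0.003486·11.6672 = 0.1327  (Boeing)
  w_5 = 0.080896·0.7348 + 0.003486·13.9769 = 0.1082  (Lockheed)
Σw_i=1.0000  μᵀw=0.1280
σ²=wᵀΣw=λ₁·μ_p+λ₂ = 0.080896·0.128 + 0.003486 = 0.013841 ≈ 0.0138


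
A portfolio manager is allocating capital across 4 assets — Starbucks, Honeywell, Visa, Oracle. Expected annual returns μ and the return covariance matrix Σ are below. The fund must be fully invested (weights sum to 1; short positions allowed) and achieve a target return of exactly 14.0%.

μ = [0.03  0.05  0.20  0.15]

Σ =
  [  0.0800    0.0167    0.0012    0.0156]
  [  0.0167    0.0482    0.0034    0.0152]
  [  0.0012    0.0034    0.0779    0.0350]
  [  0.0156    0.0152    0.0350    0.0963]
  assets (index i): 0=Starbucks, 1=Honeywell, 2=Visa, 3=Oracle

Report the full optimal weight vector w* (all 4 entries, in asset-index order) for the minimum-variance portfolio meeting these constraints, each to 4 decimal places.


p=Σ⁻¹μ = [0.0838  0.6535  2.2591  0.6198]
q=Σ⁻¹𝟙 = [8.4554  16.2634  10.8761  2.4946]
a=μᵀp=0.579983  b=𝟙ᵀp=3.616240  c=𝟙ᵀq=38.089538  D=ac−b²=9.014105
λ₁=(c·0.140−b)/D = (38.089538·0.140−3.616240)/9.014105 = 0.190401
λ₂=(a−b·0.140)/D = (0.579983−3.616240·0.140)/9.014105 = 0.008177
w* = 0.190401·p + 0.008177·q:
  w_0 = 0.190401·0.0838 + 0.008177·8.4554 = 0.0851  (Starbucks)
  w_1 = 0.190401·0.6535 + 0.008177·16.2634 = 0.2574  (Honeywell)
  w_2 = 0.190401·2.2591 + 0.008177·10.8761 = 0.5191  (Visa)
  w_3 = 0.190401·0.6198 + 0.008177·2.4946 = 0.1384  (Oracle)
Σw_i=1.0000  μᵀw=0.1400
σ²=wᵀΣw=λ₁·μ_p+λ₂ = 0.190401·0.140 + 0.008177 = 0.034833 ≈ 0.0348

0.0851  0.2574  0.5191  0.1384


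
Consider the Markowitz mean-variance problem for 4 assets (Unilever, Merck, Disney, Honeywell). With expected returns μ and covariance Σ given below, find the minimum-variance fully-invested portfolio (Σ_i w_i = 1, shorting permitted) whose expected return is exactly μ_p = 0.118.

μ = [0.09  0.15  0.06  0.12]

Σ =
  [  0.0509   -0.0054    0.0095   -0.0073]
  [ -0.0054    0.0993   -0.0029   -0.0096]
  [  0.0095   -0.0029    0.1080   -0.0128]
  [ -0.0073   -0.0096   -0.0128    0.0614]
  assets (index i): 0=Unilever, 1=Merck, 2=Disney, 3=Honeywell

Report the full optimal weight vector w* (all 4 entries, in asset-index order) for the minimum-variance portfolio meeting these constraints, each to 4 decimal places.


g=Σ⁻¹μ = [2.2177  1.9104  0.7281  2.6685]
h=Σ⁻¹𝟙 = [22.5141  13.8515  10.4122  23.2997]
a=μᵀg=0.850062  b=𝟙ᵀg=7.524693  c=𝟙ᵀh=70.077564  D=ac−b²=2.949285
λ₁=(c·0.118−b)/D = (70.077564·0.118−7.524693)/2.949285 = 0.252420
λ₂=(a−b·0.118)/D = (0.850062−7.524693·0.118)/2.949285 = -0.012834
w* = 0.252420·g + -0.012834·h:
  w_0 = 0.252420·2.2177 + -0.012834·22.5141 = 0.2708  (Unilever)
  w_1 = 0.252420·1.9104 + -0.012834·13.8515 = 0.3045  (Merck)
  w_2 = 0.252420·0.7281 + -0.012834·10.4122 = 0.0501  (Disney)
  w_3 = 0.252420·2.6685 + -0.012834·23.2997 = 0.3746  (Honeywell)
Σw_i=1.0000  μᵀw=0.1180
σ²=wᵀΣw=λ₁·μ_p+λ₂ = 0.252420·0.118 + -0.012834 = 0.016951 ≈ 0.0170

0.2708  0.3045  0.0501  0.3746


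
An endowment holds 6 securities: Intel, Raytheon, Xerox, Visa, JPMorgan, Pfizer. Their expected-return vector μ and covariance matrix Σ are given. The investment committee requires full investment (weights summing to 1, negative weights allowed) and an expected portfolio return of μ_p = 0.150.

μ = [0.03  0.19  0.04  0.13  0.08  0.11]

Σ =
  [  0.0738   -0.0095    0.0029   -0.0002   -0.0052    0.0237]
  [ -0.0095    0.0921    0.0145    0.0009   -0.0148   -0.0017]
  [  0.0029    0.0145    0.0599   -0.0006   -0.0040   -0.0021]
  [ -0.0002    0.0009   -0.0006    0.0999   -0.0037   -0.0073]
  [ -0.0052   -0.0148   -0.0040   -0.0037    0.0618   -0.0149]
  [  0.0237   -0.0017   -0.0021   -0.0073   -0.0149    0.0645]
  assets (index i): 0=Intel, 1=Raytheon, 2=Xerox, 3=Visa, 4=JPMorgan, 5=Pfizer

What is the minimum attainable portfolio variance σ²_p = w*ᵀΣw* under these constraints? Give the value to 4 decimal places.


0.0215

u=Σ⁻¹μ = [0.0866  2.4700  0.3450  1.5633  2.6197  2.5321]
v=Σ⁻¹𝟙 = [10.1763  14.0764  15.4373  12.4815  27.0492  20.2995]
a=μᵀu=1.177042  b=𝟙ᵀu=9.616771  c=𝟙ᵀv=99.520201  D=ac−b²=24.657189
λ₁=(c·0.150−b)/D = (99.520201·0.150−9.616771)/24.657189 = 0.215404
λ₂=(a−b·0.150)/D = (1.177042−9.616771·0.150)/24.657189 = -0.010767
w* = 0.215404·u + -0.010767·v:
  w_0 = 0.215404·0.0866 + -0.010767·10.1763 = -0.0909  (Intel)
  w_1 = 0.215404·2.4700 + -0.010767·14.0764 = 0.3805  (Raytheon)
  w_2 = 0.215404·0.3450 + -0.010767·15.4373 = -0.0919  (Xerox)
  w_3 = 0.215404·1.5633 + -0.010767·12.4815 = 0.2024  (Visa)
  w_4 = 0.215404·2.6197 + -0.010767·27.0492 = 0.2731  (JPMorgan)
  w_5 = 0.215404·2.5321 + -0.010767·20.2995 = 0.3269  (Pfizer)
Σw_i=1.0000  μᵀw=0.1500
σ²=wᵀΣw=λ₁·μ_p+λ₂ = 0.215404·0.150 + -0.010767 = 0.021544 ≈ 0.0215


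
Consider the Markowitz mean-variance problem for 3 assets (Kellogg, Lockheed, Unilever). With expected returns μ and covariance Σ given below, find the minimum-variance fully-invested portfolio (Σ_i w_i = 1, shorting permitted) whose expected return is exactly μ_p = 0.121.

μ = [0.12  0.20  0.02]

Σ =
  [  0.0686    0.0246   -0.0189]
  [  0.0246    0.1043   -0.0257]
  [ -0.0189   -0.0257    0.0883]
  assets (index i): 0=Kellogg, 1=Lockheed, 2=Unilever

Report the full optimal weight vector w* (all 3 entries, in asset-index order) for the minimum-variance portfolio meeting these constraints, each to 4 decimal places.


0.3321  0.3766  0.2913

p=Σ⁻¹μ = [1.3766  1.8543  1.0608]
q=Σ⁻¹𝟙 = [15.7824  10.2213  17.6781]
a=μᵀp=0.557261  b=𝟙ᵀp=4.291705  c=𝟙ᵀq=43.681751  D=ac−b²=5.923410
λ₁=(c·0.121−b)/D = (43.681751·0.121−4.291705)/5.923410 = 0.167773
λ₂=(a−b·0.121)/D = (0.557261−4.291705·0.121)/5.923410 = 0.006409
w* = 0.167773·p + 0.006409·q:
  w_0 = 0.167773·1.3766 + 0.006409·15.7824 = 0.3321  (Kellogg)
  w_1 = 0.167773·1.8543 + 0.006409·10.2213 = 0.3766  (Lockheed)
  w_2 = 0.167773·1.0608 + 0.006409·17.6781 = 0.2913  (Unilever)
Σw_i=1.0000  μᵀw=0.1210
σ²=wᵀΣw=λ₁·μ_p+λ₂ = 0.167773·0.121 + 0.006409 = 0.026710 ≈ 0.0267


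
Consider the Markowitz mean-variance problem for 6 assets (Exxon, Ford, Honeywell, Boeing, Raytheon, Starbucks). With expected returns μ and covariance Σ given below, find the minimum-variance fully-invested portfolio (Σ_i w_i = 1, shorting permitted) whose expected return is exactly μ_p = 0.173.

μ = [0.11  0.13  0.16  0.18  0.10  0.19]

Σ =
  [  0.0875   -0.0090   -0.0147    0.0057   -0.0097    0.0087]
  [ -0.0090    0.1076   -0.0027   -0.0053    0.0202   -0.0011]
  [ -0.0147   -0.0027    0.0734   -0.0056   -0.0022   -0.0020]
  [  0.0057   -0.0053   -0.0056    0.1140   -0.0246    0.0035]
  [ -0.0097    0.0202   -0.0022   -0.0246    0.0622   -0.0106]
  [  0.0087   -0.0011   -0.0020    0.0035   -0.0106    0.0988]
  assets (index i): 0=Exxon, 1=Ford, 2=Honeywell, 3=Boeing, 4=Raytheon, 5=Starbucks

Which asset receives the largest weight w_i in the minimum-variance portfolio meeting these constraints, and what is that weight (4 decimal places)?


u=Σ⁻¹μ = [1.8188  1.0199  2.8957  2.2402  2.9004  2.0647]
v=Σ⁻¹𝟙 = [16.0757  7.3525  19.2347  14.1750  24.4075  11.2936]
a=μᵀu=1.881539  b=𝟙ᵀu=12.939740  c=𝟙ᵀv=92.539024  D=ac−b²=6.678946
λ₁=(c·0.173−b)/D = (92.539024·0.173−12.939740)/6.678946 = 0.459580
λ₂=(a−b·0.173)/D = (1.881539−12.939740·0.173)/6.678946 = -0.053457
w* = 0.459580·u + -0.053457·v:
  w_0 = 0.459580·1.8188 + -0.053457·16.0757 = -0.0235  (Exxon)
  w_1 = 0.459580·1.0199 + -0.053457·7.3525 = 0.0757  (Ford)
  w_2 = 0.459580·2.8957 + -0.053457·19.2347 = 0.3026  (Honeywell)
  w_3 = 0.459580·2.2402 + -0.053457·14.1750 = 0.2718  (Boeing)
  w_4 = 0.459580·2.9004 + -0.053457·24.4075 = 0.0282  (Raytheon)
  w_5 = 0.459580·2.0647 + -0.053457·11.2936 = 0.3452  (Starbucks)
Σw_i=1.0000  μᵀw=0.1730
σ²=wᵀΣw=λ₁·μ_p+λ₂ = 0.459580·0.173 + -0.053457 = 0.026050 ≈ 0.0261

Starbucks (0.3452)


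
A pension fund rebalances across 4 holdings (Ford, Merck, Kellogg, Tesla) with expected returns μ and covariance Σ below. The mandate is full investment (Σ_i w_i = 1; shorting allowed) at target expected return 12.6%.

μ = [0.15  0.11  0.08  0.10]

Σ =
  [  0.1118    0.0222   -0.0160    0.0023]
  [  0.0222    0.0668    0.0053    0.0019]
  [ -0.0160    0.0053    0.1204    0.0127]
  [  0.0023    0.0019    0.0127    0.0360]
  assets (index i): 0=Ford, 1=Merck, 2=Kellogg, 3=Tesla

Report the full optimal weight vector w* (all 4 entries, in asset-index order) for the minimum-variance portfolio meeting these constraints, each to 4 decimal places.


0.4800  0.1757  -0.0121  0.3563

x=Σ⁻¹μ = [1.1327  1.1602  0.5037  2.4665]
y=Σ⁻¹𝟙 = [7.0473  11.4417  6.1484  24.5546]
a=μᵀx=0.584463  b=𝟙ᵀx=5.263031  c=𝟙ᵀy=49.192155  D=ac−b²=1.051498
λ₁=(c·0.126−b)/D = (49.192155·0.126−5.263031)/1.051498 = 0.889379
λ₂=(a−b·0.126)/D = (0.584463−5.263031·0.126)/1.051498 = -0.074826
w* = 0.889379·x + -0.074826·y:
  w_0 = 0.889379·1.1327 + -0.074826·7.0473 = 0.4800  (Ford)
  w_1 = 0.889379·1.1602 + -0.074826·11.4417 = 0.1757  (Merck)
  w_2 = 0.889379·0.5037 + -0.074826·6.1484 = -0.0121  (Kellogg)
  w_3 = 0.889379·2.4665 + -0.074826·24.5546 = 0.3563  (Tesla)
Σw_i=1.0000  μᵀw=0.1260
σ²=wᵀΣw=λ₁·μ_p+λ₂ = 0.889379·0.126 + -0.074826 = 0.037236 ≈ 0.0372


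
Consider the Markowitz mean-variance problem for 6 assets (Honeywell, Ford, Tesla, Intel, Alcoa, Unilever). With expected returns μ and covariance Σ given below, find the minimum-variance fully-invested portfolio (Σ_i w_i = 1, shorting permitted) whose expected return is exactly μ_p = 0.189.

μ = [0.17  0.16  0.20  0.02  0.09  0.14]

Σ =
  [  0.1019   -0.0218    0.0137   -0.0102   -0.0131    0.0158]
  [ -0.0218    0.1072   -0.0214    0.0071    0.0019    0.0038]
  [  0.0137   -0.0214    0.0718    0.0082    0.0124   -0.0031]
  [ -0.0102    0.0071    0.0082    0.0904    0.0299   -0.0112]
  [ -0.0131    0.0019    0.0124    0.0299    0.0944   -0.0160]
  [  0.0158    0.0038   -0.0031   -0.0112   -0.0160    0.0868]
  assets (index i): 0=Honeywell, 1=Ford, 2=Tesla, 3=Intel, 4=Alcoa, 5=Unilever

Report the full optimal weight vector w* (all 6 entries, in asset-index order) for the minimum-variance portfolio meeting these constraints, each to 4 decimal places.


0.1848  0.2991  0.4246  -0.1374  0.0897  0.1392

g=Σ⁻¹μ = [1.6460  2.3881  3.0915  -0.2246  1.0503  1.4838]
h=Σ⁻¹𝟙 = [10.9369  13.1247  13.6870  8.4140  9.4643  12.2744]
a=μᵀg=1.577987  b=𝟙ᵀg=9.435119  c=𝟙ᵀh=67.901381  D=ac−b²=18.126010
λ₁=(c·0.189−b)/D = (67.901381·0.189−9.435119)/18.126010 = 0.187479
λ₂=(a−b·0.189)/D = (1.577987−9.435119·0.189)/18.126010 = -0.011324
w* = 0.187479·g + -0.011324·h:
  w_0 = 0.187479·1.6460 + -0.011324·10.9369 = 0.1848  (Honeywell)
  w_1 = 0.187479·2.3881 + -0.011324·13.1247 = 0.2991  (Ford)
  w_2 = 0.187479·3.0915 + -0.011324·13.6870 = 0.4246  (Tesla)
  w_3 = 0.187479·-0.2246 + -0.011324·8.4140 = -0.1374  (Intel)
  w_4 = 0.187479·1.0503 + -0.011324·9.4643 = 0.0897  (Alcoa)
  w_5 = 0.187479·1.4838 + -0.011324·12.2744 = 0.1392  (Unilever)
Σw_i=1.0000  μᵀw=0.1890
σ²=wᵀΣw=λ₁·μ_p+λ₂ = 0.187479·0.189 + -0.011324 = 0.024110 ≈ 0.0241


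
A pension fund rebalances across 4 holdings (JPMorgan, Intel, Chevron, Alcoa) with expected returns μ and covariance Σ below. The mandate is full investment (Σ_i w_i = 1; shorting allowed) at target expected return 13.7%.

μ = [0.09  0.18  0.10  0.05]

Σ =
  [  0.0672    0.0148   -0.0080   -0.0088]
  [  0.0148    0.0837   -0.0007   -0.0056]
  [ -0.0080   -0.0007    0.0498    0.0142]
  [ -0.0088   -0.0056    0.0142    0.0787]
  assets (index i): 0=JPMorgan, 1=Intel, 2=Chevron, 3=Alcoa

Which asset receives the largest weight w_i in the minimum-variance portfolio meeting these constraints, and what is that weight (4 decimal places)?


Intel (0.4811)

u=Σ⁻¹μ = [1.2193  1.9883  2.0784  0.5381]
v=Σ⁻¹𝟙 = [16.5478  9.9704  19.5305  11.7423]
a=μᵀu=0.702381  b=𝟙ᵀu=5.824144  c=𝟙ᵀv=57.791093  D=ac−b²=6.670730
λ₁=(c·0.137−b)/D = (57.791093·0.137−5.824144)/6.670730 = 0.313794
λ₂=(a−b·0.137)/D = (0.702381−5.824144·0.137)/6.670730 = -0.014320
w* = 0.313794·u + -0.014320·v:
  w_0 = 0.313794·1.2193 + -0.014320·16.5478 = 0.1456  (JPMorgan)
  w_1 = 0.313794·1.9883 + -0.014320·9.9704 = 0.4811  (Intel)
  w_2 = 0.313794·2.0784 + -0.014320·19.5305 = 0.3725  (Chevron)
  w_3 = 0.313794·0.5381 + -0.014320·11.7423 = 0.0007  (Alcoa)
Σw_i=1.0000  μᵀw=0.1370
σ²=wᵀΣw=λ₁·μ_p+λ₂ = 0.313794·0.137 + -0.014320 = 0.028670 ≈ 0.0287


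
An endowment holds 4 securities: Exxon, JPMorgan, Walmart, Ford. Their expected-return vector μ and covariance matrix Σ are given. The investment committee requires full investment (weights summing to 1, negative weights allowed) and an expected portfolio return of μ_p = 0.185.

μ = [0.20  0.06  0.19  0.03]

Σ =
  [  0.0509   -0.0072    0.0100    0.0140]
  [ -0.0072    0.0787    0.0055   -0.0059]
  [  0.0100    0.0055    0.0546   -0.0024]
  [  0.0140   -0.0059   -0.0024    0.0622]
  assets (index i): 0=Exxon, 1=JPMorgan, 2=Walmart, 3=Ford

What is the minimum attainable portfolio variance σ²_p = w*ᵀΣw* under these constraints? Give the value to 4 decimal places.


0.0268

x=Σ⁻¹μ = [3.5527  0.8868  2.7342  -0.1277]
y=Σ⁻¹𝟙 = [14.6869  14.1132  14.8489  14.6831]
a=μᵀx=1.279411  b=𝟙ᵀx=7.045947  c=𝟙ᵀy=58.332032  D=ac−b²=24.985291
λ₁=(c·0.185−b)/D = (58.332032·0.185−7.045947)/24.985291 = 0.149907
λ₂=(a−b·0.185)/D = (1.279411−7.045947·0.185)/24.985291 = -0.000964
w* = 0.149907·x + -0.000964·y:
  w_0 = 0.149907·3.5527 + -0.000964·14.6869 = 0.5184  (Exxon)
  w_1 = 0.149907·0.8868 + -0.000964·14.1132 = 0.1193  (JPMorgan)
  w_2 = 0.149907·2.7342 + -0.000964·14.8489 = 0.3956  (Walmart)
  w_3 = 0.149907·-0.1277 + -0.000964·14.6831 = -0.0333  (Ford)
Σw_i=1.0000  μᵀw=0.1850
σ²=wᵀΣw=λ₁·μ_p+λ₂ = 0.149907·0.185 + -0.000964 = 0.026769 ≈ 0.0268


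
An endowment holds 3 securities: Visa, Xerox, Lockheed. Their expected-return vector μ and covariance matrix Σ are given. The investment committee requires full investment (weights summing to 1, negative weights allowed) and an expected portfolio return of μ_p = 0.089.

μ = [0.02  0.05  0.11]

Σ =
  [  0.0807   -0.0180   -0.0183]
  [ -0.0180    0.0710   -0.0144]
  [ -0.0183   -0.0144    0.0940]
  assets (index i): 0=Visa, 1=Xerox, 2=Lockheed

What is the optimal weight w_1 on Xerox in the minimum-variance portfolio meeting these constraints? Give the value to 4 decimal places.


0.2874

u=Σ⁻¹μ = [0.8699  1.2348  1.5287]
v=Σ⁻¹𝟙 = [21.7853  23.3508  18.4566]
a=μᵀu=0.247300  b=𝟙ᵀu=3.633477  c=𝟙ᵀv=63.592747  D=ac−b²=2.524349
λ₁=(c·0.089−b)/D = (63.592747·0.089−3.633477)/2.524349 = 0.802693
λ₂=(a−b·0.089)/D = (0.247300−3.633477·0.089)/2.524349 = -0.030138
w* = 0.802693·u + -0.030138·v:
  w_0 = 0.802693·0.8699 + -0.030138·21.7853 = 0.0417  (Visa)
  w_1 = 0.802693·1.2348 + -0.030138·23.3508 = 0.2874  (Xerox)
  w_2 = 0.802693·1.5287 + -0.030138·18.4566 = 0.6709  (Lockheed)
Σw_i=1.0000  μᵀw=0.0890
σ²=wᵀΣw=λ₁·μ_p+λ₂ = 0.802693·0.089 + -0.030138 = 0.041302 ≈ 0.0413


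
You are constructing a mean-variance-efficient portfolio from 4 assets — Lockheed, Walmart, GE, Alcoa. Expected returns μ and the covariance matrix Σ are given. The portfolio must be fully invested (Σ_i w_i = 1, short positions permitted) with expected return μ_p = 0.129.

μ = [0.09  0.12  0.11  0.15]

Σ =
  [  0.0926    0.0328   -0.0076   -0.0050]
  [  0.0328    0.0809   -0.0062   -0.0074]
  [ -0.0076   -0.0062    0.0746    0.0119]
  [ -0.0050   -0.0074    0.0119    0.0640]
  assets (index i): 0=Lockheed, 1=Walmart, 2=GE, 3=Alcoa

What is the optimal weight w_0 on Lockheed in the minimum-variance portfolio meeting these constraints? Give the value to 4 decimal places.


p=Σ⁻¹μ = [0.6634  1.5270  1.2972  2.3309]
q=Σ⁻¹𝟙 = [8.7019  11.2057  12.7946  15.2215]
a=μᵀp=0.735273  b=𝟙ᵀp=5.818487  c=𝟙ᵀq=47.923713  D=ac−b²=1.382237
λ₁=(c·0.129−b)/D = (47.923713·0.129−5.818487)/1.382237 = 0.263104
λ₂=(a−b·0.129)/D = (0.735273−5.818487·0.129)/1.382237 = -0.011077
w* = 0.263104·p + -0.011077·q:
  w_0 = 0.263104·0.6634 + -0.011077·8.7019 = 0.0781  (Lockheed)
  w_1 = 0.263104·1.5270 + -0.011077·11.2057 = 0.2776  (Walmart)
  w_2 = 0.263104·1.2972 + -0.011077·12.7946 = 0.1996  (GE)
  w_3 = 0.263104·2.3309 + -0.011077·15.2215 = 0.4447  (Alcoa)
Σw_i=1.0000  μᵀw=0.1290
σ²=wᵀΣw=λ₁·μ_p+λ₂ = 0.263104·0.129 + -0.011077 = 0.022863 ≈ 0.0229

0.0781


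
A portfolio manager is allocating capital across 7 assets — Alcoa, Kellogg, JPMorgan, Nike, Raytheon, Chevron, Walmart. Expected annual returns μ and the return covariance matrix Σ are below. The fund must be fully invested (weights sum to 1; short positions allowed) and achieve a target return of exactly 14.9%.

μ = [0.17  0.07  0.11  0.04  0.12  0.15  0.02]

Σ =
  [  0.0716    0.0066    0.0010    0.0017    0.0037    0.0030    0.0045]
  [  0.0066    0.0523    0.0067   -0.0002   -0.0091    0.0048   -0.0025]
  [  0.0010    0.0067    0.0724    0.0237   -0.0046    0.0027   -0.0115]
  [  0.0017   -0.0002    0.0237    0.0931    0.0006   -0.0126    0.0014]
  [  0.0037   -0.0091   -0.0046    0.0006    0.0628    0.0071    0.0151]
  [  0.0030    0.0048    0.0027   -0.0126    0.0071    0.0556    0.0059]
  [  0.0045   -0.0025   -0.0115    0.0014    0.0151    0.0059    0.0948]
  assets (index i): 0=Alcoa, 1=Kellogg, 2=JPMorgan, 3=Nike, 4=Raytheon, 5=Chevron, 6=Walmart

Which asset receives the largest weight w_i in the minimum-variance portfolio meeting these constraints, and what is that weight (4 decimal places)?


p=Σ⁻¹μ = [2.0740  1.0084  1.2821  0.3702  1.7983  2.3058  -0.1408]
q=Σ⁻¹𝟙 = [9.9930  18.1953  10.5527  9.6860  14.9664  14.7568  8.3888]
a=μᵀp=1.137851  b=𝟙ᵀp=8.697976  c=𝟙ᵀq=86.538935  D=ac−b²=22.813606
λ₁=(c·0.149−b)/D = (86.538935·0.149−8.697976)/22.813606 = 0.183940
λ₂=(a−b·0.149)/D = (1.137851−8.697976·0.149)/22.813606 = -0.006932
w* = 0.183940·p + -0.006932·q:
  w_0 = 0.183940·2.0740 + -0.006932·9.9930 = 0.3122  (Alcoa)
  w_1 = 0.183940·1.0084 + -0.006932·18.1953 = 0.0594  (Kellogg)
  w_2 = 0.183940·1.2821 + -0.006932·10.5527 = 0.1627  (JPMorgan)
  w_3 = 0.183940·0.3702 + -0.006932·9.6860 = 0.0009  (Nike)
  w_4 = 0.183940·1.7983 + -0.006932·14.9664 = 0.2270  (Raytheon)
  w_5 = 0.183940·2.3058 + -0.006932·14.7568 = 0.3218  (Chevron)
  w_6 = 0.183940·-0.1408 + -0.006932·8.3888 = -0.0840  (Walmart)
Σw_i=1.0000  μᵀw=0.1490
σ²=wᵀΣw=λ₁·μ_p+λ₂ = 0.183940·0.149 + -0.006932 = 0.020475 ≈ 0.0205

Chevron (0.3218)


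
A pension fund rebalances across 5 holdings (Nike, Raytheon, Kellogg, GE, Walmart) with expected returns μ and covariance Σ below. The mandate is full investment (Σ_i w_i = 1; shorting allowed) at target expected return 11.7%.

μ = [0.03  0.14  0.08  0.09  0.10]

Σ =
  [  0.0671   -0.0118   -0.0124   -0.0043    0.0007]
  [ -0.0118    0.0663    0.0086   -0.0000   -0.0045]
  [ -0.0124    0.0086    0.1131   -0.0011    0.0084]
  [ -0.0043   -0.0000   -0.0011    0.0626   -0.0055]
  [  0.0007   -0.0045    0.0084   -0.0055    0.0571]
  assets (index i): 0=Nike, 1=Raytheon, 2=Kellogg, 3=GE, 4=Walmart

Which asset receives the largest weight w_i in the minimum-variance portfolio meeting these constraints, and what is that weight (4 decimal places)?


Raytheon (0.4520)

g=Σ⁻¹μ = [1.0452  2.3683  0.5088  1.6954  2.0136]
h=Σ⁻¹𝟙 = [20.8362  19.0128  8.4291  19.2557  19.3708]
a=μᵀg=0.757566  b=𝟙ᵀg=7.631295  c=𝟙ᵀh=86.904583  D=ac−b²=7.599299
λ₁=(c·0.117−b)/D = (86.904583·0.117−7.631295)/7.599299 = 0.333786
λ₂=(a−b·0.117)/D = (0.757566−7.631295·0.117)/7.599299 = -0.017804
w* = 0.333786·g + -0.017804·h:
  w_0 = 0.333786·1.0452 + -0.017804·20.8362 = -0.0221  (Nike)
  w_1 = 0.333786·2.3683 + -0.017804·19.0128 = 0.4520  (Raytheon)
  w_2 = 0.333786·0.5088 + -0.017804·8.4291 = 0.0198  (Kellogg)
  w_3 = 0.333786·1.6954 + -0.017804·19.2557 = 0.2231  (GE)
  w_4 = 0.333786·2.0136 + -0.017804·19.3708 = 0.3272  (Walmart)
Σw_i=1.0000  μᵀw=0.1170
σ²=wᵀΣw=λ₁·μ_p+λ₂ = 0.333786·0.117 + -0.017804 = 0.021249 ≈ 0.0212


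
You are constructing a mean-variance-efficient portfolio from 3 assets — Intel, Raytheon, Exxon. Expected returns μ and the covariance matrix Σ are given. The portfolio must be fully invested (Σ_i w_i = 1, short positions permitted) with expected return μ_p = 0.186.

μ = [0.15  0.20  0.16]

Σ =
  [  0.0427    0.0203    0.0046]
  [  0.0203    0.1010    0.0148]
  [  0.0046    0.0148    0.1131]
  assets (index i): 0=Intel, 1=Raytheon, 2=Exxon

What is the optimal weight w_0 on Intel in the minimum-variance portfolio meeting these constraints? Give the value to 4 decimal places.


0.1348

x=Σ⁻¹μ = [2.7953  1.2517  1.1372]
y=Σ⁻¹𝟙 = [20.3778  4.7216  7.3951]
a=μᵀx=0.851590  b=𝟙ᵀx=5.184210  c=𝟙ᵀy=32.494523  D=ac−b²=0.795985
λ₁=(c·0.186−b)/D = (32.494523·0.186−5.184210)/0.795985 = 1.080136
λ₂=(a−b·0.186)/D = (0.851590−5.184210·0.186)/0.795985 = -0.141552
w* = 1.080136·x + -0.141552·y:
  w_0 = 1.080136·2.7953 + -0.141552·20.3778 = 0.1348  (Intel)
  w_1 = 1.080136·1.2517 + -0.141552·4.7216 = 0.6837  (Raytheon)
  w_2 = 1.080136·1.1372 + -0.141552·7.3951 = 0.1815  (Exxon)
Σw_i=1.0000  μᵀw=0.1860
σ²=wᵀΣw=λ₁·μ_p+λ₂ = 1.080136·0.186 + -0.141552 = 0.059354 ≈ 0.0594


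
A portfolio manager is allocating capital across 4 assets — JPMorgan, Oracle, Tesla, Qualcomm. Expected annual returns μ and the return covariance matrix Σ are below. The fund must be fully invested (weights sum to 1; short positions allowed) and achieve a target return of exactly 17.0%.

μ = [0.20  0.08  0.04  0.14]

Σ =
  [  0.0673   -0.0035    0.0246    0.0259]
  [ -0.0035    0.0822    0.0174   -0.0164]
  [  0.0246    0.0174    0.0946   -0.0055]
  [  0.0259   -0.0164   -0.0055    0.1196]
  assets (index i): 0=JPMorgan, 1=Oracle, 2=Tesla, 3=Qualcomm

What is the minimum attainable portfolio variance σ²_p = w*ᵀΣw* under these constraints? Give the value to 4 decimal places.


0.0372

g=Σ⁻¹μ = [2.9847  1.3560  -0.5630  0.6843]
h=Σ⁻¹𝟙 = [10.1724  12.9631  6.0187  8.2126]
a=μᵀg=0.778705  b=𝟙ᵀg=4.462046  c=𝟙ᵀh=37.366846  D=ac−b²=9.187900
λ₁=(c·0.170−b)/D = (37.366846·0.170−4.462046)/9.187900 = 0.205740
λ₂=(a−b·0.170)/D = (0.778705−4.462046·0.170)/9.187900 = 0.002194
w* = 0.205740·g + 0.002194·h:
  w_0 = 0.205740·2.9847 + 0.002194·10.1724 = 0.6364  (JPMorgan)
  w_1 = 0.205740·1.3560 + 0.002194·12.9631 = 0.3074  (Oracle)
  w_2 = 0.205740·-0.5630 + 0.002194·6.0187 = -0.1026  (Tesla)
  w_3 = 0.205740·0.6843 + 0.002194·8.2126 = 0.1588  (Qualcomm)
Σw_i=1.0000  μᵀw=0.1700
σ²=wᵀΣw=λ₁·μ_p+λ₂ = 0.205740·0.170 + 0.002194 = 0.037170 ≈ 0.0372


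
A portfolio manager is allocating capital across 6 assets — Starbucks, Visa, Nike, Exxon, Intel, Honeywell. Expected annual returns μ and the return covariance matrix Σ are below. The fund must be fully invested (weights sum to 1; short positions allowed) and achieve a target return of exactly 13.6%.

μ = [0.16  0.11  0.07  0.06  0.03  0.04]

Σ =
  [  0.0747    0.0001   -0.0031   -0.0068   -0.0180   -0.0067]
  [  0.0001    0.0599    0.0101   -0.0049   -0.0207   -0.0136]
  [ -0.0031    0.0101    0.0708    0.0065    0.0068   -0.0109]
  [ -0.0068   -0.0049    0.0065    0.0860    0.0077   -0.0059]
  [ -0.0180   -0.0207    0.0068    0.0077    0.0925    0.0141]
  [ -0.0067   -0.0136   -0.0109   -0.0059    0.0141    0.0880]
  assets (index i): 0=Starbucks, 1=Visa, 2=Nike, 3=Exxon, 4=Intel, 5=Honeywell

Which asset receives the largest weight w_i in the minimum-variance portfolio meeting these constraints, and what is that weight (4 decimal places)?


Starbucks (0.5871)

g=Σ⁻¹μ = [2.6062  2.3892  0.7248  0.9572  1.0803  1.0031]
h=Σ⁻¹𝟙 = [20.3722  25.1389  11.2046  13.5329  15.9289  16.5427]
a=μᵀg=0.860498  b=𝟙ᵀg=8.760695  c=𝟙ᵀh=102.720185  D=ac−b²=11.640787
λ₁=(c·0.136−b)/D = (102.720185·0.136−8.760695)/11.640787 = 0.447500
λ₂=(a−b·0.136)/D = (0.860498−8.760695·0.136)/11.640787 = -0.028431
w* = 0.447500·g + -0.028431·h:
  w_0 = 0.447500·2.6062 + -0.028431·20.3722 = 0.5871  (Starbucks)
  w_1 = 0.447500·2.3892 + -0.028431·25.1389 = 0.3544  (Visa)
  w_2 = 0.447500·0.7248 + -0.028431·11.2046 = 0.0058  (Nike)
  w_3 = 0.447500·0.9572 + -0.028431·13.5329 = 0.0436  (Exxon)
  w_4 = 0.447500·1.0803 + -0.028431·15.9289 = 0.0306  (Intel)
  w_5 = 0.447500·1.0031 + -0.028431·16.5427 = -0.0214  (Honeywell)
Σw_i=1.0000  μᵀw=0.1360
σ²=wᵀΣw=λ₁·μ_p+λ₂ = 0.447500·0.136 + -0.028431 = 0.032429 ≈ 0.0324


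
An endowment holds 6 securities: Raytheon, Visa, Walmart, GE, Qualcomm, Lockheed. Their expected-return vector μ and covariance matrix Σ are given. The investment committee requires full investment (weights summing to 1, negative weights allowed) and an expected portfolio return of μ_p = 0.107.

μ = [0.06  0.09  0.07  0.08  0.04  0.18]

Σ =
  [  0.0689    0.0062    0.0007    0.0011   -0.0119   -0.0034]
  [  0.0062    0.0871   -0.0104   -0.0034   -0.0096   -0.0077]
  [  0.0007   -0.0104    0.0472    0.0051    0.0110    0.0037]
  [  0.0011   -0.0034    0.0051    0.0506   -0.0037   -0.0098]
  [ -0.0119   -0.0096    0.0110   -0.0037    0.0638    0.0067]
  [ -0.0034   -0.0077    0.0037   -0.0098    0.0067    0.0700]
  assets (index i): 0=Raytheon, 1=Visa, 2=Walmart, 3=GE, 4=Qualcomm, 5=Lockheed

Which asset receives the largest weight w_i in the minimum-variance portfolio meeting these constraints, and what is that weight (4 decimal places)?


u=Σ⁻¹μ = [0.9440  1.5253  1.1894  2.1640  0.6417  2.9637]
v=Σ⁻¹𝟙 = [16.4291  16.7403  16.5221  23.5922  17.9244  17.6391]
a=μᵀu=1.009448  b=𝟙ᵀu=9.428316  c=𝟙ᵀv=108.847298  D=ac−b²=20.982556
λ₁=(c·0.107−b)/D = (108.847298·0.107−9.428316)/20.982556 = 0.105723
λ₂=(a−b·0.107)/D = (1.009448−9.428316·0.107)/20.982556 = 0.000029
w* = 0.105723·u + 0.000029·v:
  w_0 = 0.105723·0.9440 + 0.000029·16.4291 = 0.1003  (Raytheon)
  w_1 = 0.105723·1.5253 + 0.000029·16.7403 = 0.1618  (Visa)
  w_2 = 0.105723·1.1894 + 0.000029·16.5221 = 0.1262  (Walmart)
  w_3 = 0.105723·2.1640 + 0.000029·23.5922 = 0.2295  (GE)
  w_4 = 0.105723·0.6417 + 0.000029·17.9244 = 0.0684  (Qualcomm)
  w_5 = 0.105723·2.9637 + 0.000029·17.6391 = 0.3139  (Lockheed)
Σw_i=1.0000  μᵀw=0.1070
σ²=wᵀΣw=λ₁·μ_p+λ₂ = 0.105723·0.107 + 0.000029 = 0.011342 ≈ 0.0113

Lockheed (0.3139)


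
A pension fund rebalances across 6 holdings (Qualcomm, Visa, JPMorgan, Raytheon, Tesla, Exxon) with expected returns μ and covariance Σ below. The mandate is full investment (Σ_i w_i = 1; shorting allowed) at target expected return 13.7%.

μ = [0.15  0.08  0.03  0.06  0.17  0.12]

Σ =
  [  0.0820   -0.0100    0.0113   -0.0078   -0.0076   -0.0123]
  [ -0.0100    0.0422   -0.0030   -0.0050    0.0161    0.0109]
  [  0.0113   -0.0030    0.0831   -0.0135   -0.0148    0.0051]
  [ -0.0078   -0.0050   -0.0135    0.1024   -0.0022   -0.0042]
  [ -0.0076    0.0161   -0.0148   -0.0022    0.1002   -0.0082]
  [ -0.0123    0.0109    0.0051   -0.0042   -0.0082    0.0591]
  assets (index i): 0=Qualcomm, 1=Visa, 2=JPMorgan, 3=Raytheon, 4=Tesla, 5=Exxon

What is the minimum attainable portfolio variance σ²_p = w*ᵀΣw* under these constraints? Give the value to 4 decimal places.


0.0161

p=Σ⁻¹μ = [2.6056  1.2151  0.4141  1.0507  2.0013  2.6652]
q=Σ⁻¹𝟙 = [18.1832  21.5704  13.7523  15.0173  11.7467  18.2368]
a=μᵀp=1.223571  b=𝟙ᵀp=9.952094  c=𝟙ᵀq=98.506898  D=ac−b²=21.486008
λ₁=(c·0.137−b)/D = (98.506898·0.137−9.952094)/21.486008 = 0.164914
λ₂=(a−b·0.137)/D = (1.223571−9.952094·0.137)/21.486008 = -0.006510
w* = 0.164914·p + -0.006510·q:
  w_0 = 0.164914·2.6056 + -0.006510·18.1832 = 0.3113  (Qualcomm)
  w_1 = 0.164914·1.2151 + -0.006510·21.5704 = 0.0600  (Visa)
  w_2 = 0.164914·0.4141 + -0.006510·13.7523 = -0.0212  (JPMorgan)
  w_3 = 0.164914·1.0507 + -0.006510·15.0173 = 0.0755  (Raytheon)
  w_4 = 0.164914·2.0013 + -0.006510·11.7467 = 0.2536  (Tesla)
  w_5 = 0.164914·2.6652 + -0.006510·18.2368 = 0.3208  (Exxon)
Σw_i=1.0000  μᵀw=0.1370
σ²=wᵀΣw=λ₁·μ_p+λ₂ = 0.164914·0.137 + -0.006510 = 0.016084 ≈ 0.0161


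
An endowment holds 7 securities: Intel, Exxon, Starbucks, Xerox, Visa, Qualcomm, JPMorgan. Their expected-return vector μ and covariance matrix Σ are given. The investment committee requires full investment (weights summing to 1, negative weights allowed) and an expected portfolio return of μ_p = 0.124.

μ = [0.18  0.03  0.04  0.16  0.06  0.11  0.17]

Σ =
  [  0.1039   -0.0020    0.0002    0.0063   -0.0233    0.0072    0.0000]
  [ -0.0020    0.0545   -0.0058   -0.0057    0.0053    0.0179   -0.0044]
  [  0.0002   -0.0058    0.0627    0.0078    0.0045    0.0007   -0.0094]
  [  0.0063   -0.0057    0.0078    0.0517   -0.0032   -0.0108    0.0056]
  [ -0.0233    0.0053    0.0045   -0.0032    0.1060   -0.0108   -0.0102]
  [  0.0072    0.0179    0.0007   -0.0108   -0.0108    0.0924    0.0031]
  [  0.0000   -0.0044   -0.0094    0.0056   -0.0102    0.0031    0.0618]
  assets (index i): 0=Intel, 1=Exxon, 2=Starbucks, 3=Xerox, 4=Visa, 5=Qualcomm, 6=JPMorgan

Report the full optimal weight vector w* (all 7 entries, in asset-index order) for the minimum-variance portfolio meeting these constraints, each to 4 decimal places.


0.1379  0.0980  0.0902  0.2236  0.1221  0.1044  0.2238

u=Σ⁻¹μ = [1.7867  0.6406  0.6327  2.9143  1.3922  1.3321  2.7915]
v=Σ⁻¹𝟙 = [11.3109  19.8910  17.4961  18.0207  13.6056  8.9667  20.4215]
a=μᵀu=1.537047  b=𝟙ᵀu=11.490169  c=𝟙ᵀv=109.712429  D=ac−b²=36.609174
λ₁=(c·0.124−b)/D = (109.712429·0.124−11.490169)/36.609174 = 0.057750
λ₂=(a−b·0.124)/D = (1.537047−11.490169·0.124)/36.609174 = 0.003067
w* = 0.057750·u + 0.003067·v:
  w_0 = 0.057750·1.7867 + 0.003067·11.3109 = 0.1379  (Intel)
  w_1 = 0.057750·0.6406 + 0.003067·19.8910 = 0.0980  (Exxon)
  w_2 = 0.057750·0.6327 + 0.003067·17.4961 = 0.0902  (Starbucks)
  w_3 = 0.057750·2.9143 + 0.003067·18.0207 = 0.2236  (Xerox)
  w_4 = 0.057750·1.3922 + 0.003067·13.6056 = 0.1221  (Visa)
  w_5 = 0.057750·1.3321 + 0.003067·8.9667 = 0.1044  (Qualcomm)
  w_6 = 0.057750·2.7915 + 0.003067·20.4215 = 0.2238  (JPMorgan)
Σw_i=1.0000  μᵀw=0.1240
σ²=wᵀΣw=λ₁·μ_p+λ₂ = 0.057750·0.124 + 0.003067 = 0.010228 ≈ 0.0102


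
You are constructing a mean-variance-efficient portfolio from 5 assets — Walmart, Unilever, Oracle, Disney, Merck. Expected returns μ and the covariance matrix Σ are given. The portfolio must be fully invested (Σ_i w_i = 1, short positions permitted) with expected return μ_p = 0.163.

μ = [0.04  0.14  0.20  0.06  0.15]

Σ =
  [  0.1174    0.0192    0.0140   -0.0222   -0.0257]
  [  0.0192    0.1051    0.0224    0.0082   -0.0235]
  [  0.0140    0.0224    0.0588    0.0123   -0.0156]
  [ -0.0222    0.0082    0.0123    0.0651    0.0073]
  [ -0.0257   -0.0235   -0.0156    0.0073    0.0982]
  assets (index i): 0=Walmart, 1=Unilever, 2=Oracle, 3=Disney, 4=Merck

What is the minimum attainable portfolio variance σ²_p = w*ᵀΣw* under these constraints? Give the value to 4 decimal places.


0.0216

x=Σ⁻¹μ = [0.2539  1.0683  3.5938  -0.0774  2.4263]
y=Σ⁻¹𝟙 = [12.0737  7.0568  12.6685  14.4046  15.9736]
a=μᵀx=1.237777  b=𝟙ᵀx=7.264909  c=𝟙ᵀy=62.177194  D=ac−b²=24.182603
λ₁=(c·0.163−b)/D = (62.177194·0.163−7.264909)/24.182603 = 0.118679
λ₂=(a−b·0.163)/D = (1.237777−7.264909·0.163)/24.182603 = 0.002216
w* = 0.118679·x + 0.002216·y:
  w_0 = 0.118679·0.2539 + 0.002216·12.0737 = 0.0569  (Walmart)
  w_1 = 0.118679·1.0683 + 0.002216·7.0568 = 0.1424  (Unilever)
  w_2 = 0.118679·3.5938 + 0.002216·12.6685 = 0.4546  (Oracle)
  w_3 = 0.118679·-0.0774 + 0.002216·14.4046 = 0.0227  (Disney)
  w_4 = 0.118679·2.4263 + 0.002216·15.9736 = 0.3234  (Merck)
Σw_i=1.0000  μᵀw=0.1630
σ²=wᵀΣw=λ₁·μ_p+λ₂ = 0.118679·0.163 + 0.002216 = 0.021561 ≈ 0.0216
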